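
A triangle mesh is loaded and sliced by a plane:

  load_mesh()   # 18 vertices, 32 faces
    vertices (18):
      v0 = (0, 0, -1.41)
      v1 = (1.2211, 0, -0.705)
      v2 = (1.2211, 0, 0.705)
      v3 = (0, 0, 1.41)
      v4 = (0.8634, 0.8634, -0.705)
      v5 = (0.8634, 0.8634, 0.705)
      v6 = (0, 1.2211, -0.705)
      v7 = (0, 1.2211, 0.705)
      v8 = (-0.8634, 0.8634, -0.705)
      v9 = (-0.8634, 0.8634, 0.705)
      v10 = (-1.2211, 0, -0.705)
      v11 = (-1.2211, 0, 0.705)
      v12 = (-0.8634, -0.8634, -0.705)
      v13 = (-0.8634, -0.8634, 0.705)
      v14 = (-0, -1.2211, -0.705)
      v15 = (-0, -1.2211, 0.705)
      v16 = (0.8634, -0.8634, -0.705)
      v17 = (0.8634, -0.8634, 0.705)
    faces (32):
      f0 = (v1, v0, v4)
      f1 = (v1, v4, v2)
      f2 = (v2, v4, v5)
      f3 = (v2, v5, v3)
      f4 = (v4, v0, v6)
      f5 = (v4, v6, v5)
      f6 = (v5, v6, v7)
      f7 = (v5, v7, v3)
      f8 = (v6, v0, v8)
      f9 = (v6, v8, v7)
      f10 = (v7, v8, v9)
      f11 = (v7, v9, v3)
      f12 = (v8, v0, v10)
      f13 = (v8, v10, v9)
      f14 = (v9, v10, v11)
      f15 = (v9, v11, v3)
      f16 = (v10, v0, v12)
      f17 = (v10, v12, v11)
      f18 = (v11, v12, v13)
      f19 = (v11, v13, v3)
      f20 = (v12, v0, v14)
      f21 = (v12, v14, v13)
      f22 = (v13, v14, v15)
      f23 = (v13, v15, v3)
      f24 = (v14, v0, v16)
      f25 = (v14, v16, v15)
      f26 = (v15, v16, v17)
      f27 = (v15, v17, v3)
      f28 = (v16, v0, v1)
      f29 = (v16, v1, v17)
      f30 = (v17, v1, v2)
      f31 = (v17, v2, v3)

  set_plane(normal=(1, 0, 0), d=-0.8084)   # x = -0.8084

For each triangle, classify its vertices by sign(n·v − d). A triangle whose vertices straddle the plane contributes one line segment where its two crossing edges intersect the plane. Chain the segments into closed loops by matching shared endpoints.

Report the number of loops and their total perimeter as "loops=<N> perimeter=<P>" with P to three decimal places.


loops=1 perimeter=6.504

Straddling triangles (12 of 32):
  (v6,v0,v8) [++-] → (-0.8084, 0.8084, -0.74991)–(-0.8084, 0.886186, -0.705)  len=0.0898
  (v6,v8,v7) [+-+] → (-0.8084, 0.886186, -0.705)–(-0.8084, 0.886186, -0.615181)  len=0.0898
  (v7,v8,v9) [+--] → (-0.8084, 0.886186, -0.615181)–(-0.8084, 0.886186, 0.705)  len=1.3202
  (v7,v9,v3) [+-+] → (-0.8084, 0.886186, 0.705)–(-0.8084, 0.8084, 0.74991)  len=0.0898
  (v8,v0,v10) [-+-] → (-0.8084, 0.8084, -0.74991)–(-0.8084, 0, -0.943272)  len=0.8312
  (v9,v11,v3) [--+] → (-0.8084, 0, 0.943272)–(-0.8084, 0.8084, 0.74991)  len=0.8312
  (v10,v0,v12) [-+-] → (-0.8084, 0, -0.943272)–(-0.8084, -0.8084, -0.74991)  len=0.8312
  (v11,v13,v3) [--+] → (-0.8084, -0.8084, 0.74991)–(-0.8084, 0, 0.943272)  len=0.8312
  (v12,v0,v14) [-++] → (-0.8084, -0.8084, -0.74991)–(-0.8084, -0.886186, -0.705)  len=0.0898
  (v12,v14,v13) [-+-] → (-0.8084, -0.886186, -0.705)–(-0.8084, -0.886186, 0.615181)  len=1.3202
  (v13,v14,v15) [-++] → (-0.8084, -0.886186, 0.615181)–(-0.8084, -0.886186, 0.705)  len=0.0898
  (v13,v15,v3) [-++] → (-0.8084, -0.886186, 0.705)–(-0.8084, -0.8084, 0.74991)  len=0.0898

Chained into 1 loop(s):
  loop 1: 12 segments, perimeter = 6.5041
Total perimeter = 6.504


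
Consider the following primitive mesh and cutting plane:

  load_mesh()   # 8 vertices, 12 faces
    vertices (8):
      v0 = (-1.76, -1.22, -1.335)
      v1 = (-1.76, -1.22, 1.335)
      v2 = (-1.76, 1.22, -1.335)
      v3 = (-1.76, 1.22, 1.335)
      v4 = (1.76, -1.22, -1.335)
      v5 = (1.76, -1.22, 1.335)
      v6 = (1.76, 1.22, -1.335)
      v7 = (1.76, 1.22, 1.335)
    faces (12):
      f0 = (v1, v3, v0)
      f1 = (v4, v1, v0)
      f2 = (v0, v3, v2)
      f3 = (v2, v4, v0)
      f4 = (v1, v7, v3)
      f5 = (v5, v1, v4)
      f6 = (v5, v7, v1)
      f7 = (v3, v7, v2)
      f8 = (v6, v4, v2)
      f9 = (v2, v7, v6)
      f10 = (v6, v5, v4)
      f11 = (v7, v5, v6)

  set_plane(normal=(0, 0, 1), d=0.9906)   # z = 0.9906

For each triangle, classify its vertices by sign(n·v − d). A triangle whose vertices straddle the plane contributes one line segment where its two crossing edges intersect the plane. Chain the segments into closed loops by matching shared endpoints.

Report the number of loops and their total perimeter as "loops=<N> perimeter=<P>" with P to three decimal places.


loops=1 perimeter=11.920

Straddling triangles (8 of 12):
  (v1,v3,v0) [++-] → (-1.76, 0.905267, 0.9906)–(-1.76, -1.22, 0.9906)  len=2.1253
  (v4,v1,v0) [-+-] → (-1.30596, -1.22, 0.9906)–(-1.76, -1.22, 0.9906)  len=0.4540
  (v0,v3,v2) [-+-] → (-1.76, 0.905267, 0.9906)–(-1.76, 1.22, 0.9906)  len=0.3147
  (v5,v1,v4) [++-] → (-1.30596, -1.22, 0.9906)–(1.76, -1.22, 0.9906)  len=3.0660
  (v3,v7,v2) [++-] → (1.30596, 1.22, 0.9906)–(-1.76, 1.22, 0.9906)  len=3.0660
  (v2,v7,v6) [-+-] → (1.30596, 1.22, 0.9906)–(1.76, 1.22, 0.9906)  len=0.4540
  (v6,v5,v4) [-+-] → (1.76, -0.905267, 0.9906)–(1.76, -1.22, 0.9906)  len=0.3147
  (v7,v5,v6) [++-] → (1.76, -0.905267, 0.9906)–(1.76, 1.22, 0.9906)  len=2.1253

Chained into 1 loop(s):
  loop 1: 8 segments, perimeter = 11.9200
Total perimeter = 11.920


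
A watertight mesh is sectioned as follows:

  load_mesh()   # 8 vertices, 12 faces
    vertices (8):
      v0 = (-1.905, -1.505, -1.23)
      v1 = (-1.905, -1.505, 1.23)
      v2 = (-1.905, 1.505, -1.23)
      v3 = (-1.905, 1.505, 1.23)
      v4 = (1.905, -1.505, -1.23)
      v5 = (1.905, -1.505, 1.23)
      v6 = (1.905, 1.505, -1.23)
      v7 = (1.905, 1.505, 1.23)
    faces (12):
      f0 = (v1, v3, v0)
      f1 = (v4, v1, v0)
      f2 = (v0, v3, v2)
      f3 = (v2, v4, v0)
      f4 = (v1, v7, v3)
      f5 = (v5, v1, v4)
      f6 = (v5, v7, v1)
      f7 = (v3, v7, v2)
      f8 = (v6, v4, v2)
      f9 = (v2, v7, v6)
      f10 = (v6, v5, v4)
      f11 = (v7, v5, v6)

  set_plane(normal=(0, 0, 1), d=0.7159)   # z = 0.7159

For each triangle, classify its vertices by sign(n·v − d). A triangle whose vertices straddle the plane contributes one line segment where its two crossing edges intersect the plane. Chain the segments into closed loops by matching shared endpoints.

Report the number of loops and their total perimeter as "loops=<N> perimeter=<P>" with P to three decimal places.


Straddling triangles (8 of 12):
  (v1,v3,v0) [++-] → (-1.905, 0.875959, 0.7159)–(-1.905, -1.505, 0.7159)  len=2.3810
  (v4,v1,v0) [-+-] → (-1.10877, -1.505, 0.7159)–(-1.905, -1.505, 0.7159)  len=0.7962
  (v0,v3,v2) [-+-] → (-1.905, 0.875959, 0.7159)–(-1.905, 1.505, 0.7159)  len=0.6290
  (v5,v1,v4) [++-] → (-1.10877, -1.505, 0.7159)–(1.905, -1.505, 0.7159)  len=3.0138
  (v3,v7,v2) [++-] → (1.10877, 1.505, 0.7159)–(-1.905, 1.505, 0.7159)  len=3.0138
  (v2,v7,v6) [-+-] → (1.10877, 1.505, 0.7159)–(1.905, 1.505, 0.7159)  len=0.7962
  (v6,v5,v4) [-+-] → (1.905, -0.875959, 0.7159)–(1.905, -1.505, 0.7159)  len=0.6290
  (v7,v5,v6) [++-] → (1.905, -0.875959, 0.7159)–(1.905, 1.505, 0.7159)  len=2.3810

Chained into 1 loop(s):
  loop 1: 8 segments, perimeter = 13.6400
Total perimeter = 13.640

loops=1 perimeter=13.640


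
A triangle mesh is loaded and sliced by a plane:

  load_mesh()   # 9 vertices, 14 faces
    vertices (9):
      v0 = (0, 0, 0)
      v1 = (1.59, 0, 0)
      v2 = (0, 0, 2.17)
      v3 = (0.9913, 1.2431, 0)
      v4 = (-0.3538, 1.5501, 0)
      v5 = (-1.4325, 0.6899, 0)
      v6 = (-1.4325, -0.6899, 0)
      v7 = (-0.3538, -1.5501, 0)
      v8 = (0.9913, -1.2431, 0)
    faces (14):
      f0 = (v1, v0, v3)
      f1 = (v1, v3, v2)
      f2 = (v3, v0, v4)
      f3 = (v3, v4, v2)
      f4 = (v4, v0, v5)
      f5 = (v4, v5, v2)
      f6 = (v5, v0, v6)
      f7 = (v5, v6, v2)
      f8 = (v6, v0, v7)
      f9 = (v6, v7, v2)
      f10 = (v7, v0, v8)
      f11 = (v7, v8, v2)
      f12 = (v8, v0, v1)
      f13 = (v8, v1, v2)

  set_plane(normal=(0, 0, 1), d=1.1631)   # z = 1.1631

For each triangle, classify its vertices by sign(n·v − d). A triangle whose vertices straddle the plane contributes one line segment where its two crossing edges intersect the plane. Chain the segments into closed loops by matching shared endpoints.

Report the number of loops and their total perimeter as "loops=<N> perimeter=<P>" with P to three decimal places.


Straddling triangles (7 of 14):
  (v1,v3,v2) [--+] → (0.459972, 0.57681, 1.1631)–(0.737775, 0, 1.1631)  len=0.6402
  (v3,v4,v2) [--+] → (-0.164166, 0.719261, 1.1631)–(0.459972, 0.57681, 1.1631)  len=0.6402
  (v4,v5,v2) [--+] → (-0.664693, 0.32012, 1.1631)–(-0.164166, 0.719261, 1.1631)  len=0.6402
  (v5,v6,v2) [--+] → (-0.664693, -0.32012, 1.1631)–(-0.664693, 0.32012, 1.1631)  len=0.6402
  (v6,v7,v2) [--+] → (-0.164166, -0.719261, 1.1631)–(-0.664693, -0.32012, 1.1631)  len=0.6402
  (v7,v8,v2) [--+] → (0.459972, -0.57681, 1.1631)–(-0.164166, -0.719261, 1.1631)  len=0.6402
  (v8,v1,v2) [--+] → (0.737775, 0, 1.1631)–(0.459972, -0.57681, 1.1631)  len=0.6402

Chained into 1 loop(s):
  loop 1: 7 segments, perimeter = 4.4814
Total perimeter = 4.481

loops=1 perimeter=4.481


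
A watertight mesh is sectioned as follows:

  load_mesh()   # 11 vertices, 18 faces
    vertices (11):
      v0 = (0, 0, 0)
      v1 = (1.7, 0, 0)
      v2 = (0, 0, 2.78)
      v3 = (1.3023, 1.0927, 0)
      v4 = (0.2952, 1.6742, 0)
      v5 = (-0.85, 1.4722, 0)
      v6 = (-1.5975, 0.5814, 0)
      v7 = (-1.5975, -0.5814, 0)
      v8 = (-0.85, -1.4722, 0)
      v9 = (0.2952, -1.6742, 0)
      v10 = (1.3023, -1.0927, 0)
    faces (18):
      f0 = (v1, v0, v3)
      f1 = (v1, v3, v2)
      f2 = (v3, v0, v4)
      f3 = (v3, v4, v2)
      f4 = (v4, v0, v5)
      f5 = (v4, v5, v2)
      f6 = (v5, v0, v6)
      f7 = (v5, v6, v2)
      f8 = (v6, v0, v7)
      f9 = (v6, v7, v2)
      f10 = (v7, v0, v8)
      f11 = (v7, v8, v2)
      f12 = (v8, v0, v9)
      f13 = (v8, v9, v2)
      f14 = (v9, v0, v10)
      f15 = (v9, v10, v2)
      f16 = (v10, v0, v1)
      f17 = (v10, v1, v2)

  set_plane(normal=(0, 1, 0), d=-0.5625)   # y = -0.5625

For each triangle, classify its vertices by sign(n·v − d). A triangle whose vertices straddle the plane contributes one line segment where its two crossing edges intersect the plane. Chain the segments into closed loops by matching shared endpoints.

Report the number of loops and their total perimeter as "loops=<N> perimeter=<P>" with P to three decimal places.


loops=1 perimeter=8.013

Straddling triangles (10 of 18):
  (v6,v0,v7) [++-] → (-1.54557, -0.5625, 0)–(-1.5975, -0.5625, 0)  len=0.0519
  (v6,v7,v2) [+-+] → (-1.5975, -0.5625, 0)–(-1.54557, -0.5625, 0.0903715)  len=0.1042
  (v7,v0,v8) [-+-] → (-1.54557, -0.5625, 0)–(-0.324769, -0.5625, 0)  len=1.2208
  (v7,v8,v2) [--+] → (-0.324769, -0.5625, 1.71781)–(-1.54557, -0.5625, 0.0903715)  len=2.0344
  (v8,v0,v9) [-+-] → (-0.324769, -0.5625, 0)–(0.0991817, -0.5625, 0)  len=0.4240
  (v8,v9,v2) [--+] → (0.0991817, -0.5625, 1.84597)–(-0.324769, -0.5625, 1.71781)  len=0.4429
  (v9,v0,v10) [-+-] → (0.0991817, -0.5625, 0)–(0.670398, -0.5625, 0)  len=0.5712
  (v9,v10,v2) [--+] → (0.670398, -0.5625, 1.34891)–(0.0991817, -0.5625, 1.84597)  len=0.7572
  (v10,v0,v1) [-++] → (0.670398, -0.5625, 0)–(1.49527, -0.5625, 0)  len=0.8249
  (v10,v1,v2) [-++] → (1.49527, -0.5625, 0)–(0.670398, -0.5625, 1.34891)  len=1.5811

Chained into 1 loop(s):
  loop 1: 10 segments, perimeter = 8.0127
Total perimeter = 8.013


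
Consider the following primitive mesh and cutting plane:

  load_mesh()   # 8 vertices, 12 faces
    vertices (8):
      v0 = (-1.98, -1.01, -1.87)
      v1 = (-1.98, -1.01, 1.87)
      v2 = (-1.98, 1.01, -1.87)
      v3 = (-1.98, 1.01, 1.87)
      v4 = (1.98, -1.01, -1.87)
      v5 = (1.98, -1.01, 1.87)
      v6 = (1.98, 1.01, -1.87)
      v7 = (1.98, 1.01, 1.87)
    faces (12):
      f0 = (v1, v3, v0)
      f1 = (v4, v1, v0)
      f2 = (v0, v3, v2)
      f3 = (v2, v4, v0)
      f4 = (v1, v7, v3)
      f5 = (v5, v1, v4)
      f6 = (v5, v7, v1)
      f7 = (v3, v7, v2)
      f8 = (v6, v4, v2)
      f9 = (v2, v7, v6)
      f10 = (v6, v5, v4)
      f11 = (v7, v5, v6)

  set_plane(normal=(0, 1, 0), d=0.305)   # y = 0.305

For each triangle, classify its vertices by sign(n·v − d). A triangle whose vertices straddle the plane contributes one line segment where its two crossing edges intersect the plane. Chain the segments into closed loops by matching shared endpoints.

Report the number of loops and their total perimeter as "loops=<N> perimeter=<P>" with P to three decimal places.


loops=1 perimeter=15.400

Straddling triangles (8 of 12):
  (v1,v3,v0) [-+-] → (-1.98, 0.305, 1.87)–(-1.98, 0.305, 0.564703)  len=1.3053
  (v0,v3,v2) [-++] → (-1.98, 0.305, 0.564703)–(-1.98, 0.305, -1.87)  len=2.4347
  (v2,v4,v0) [+--] → (-0.597921, 0.305, -1.87)–(-1.98, 0.305, -1.87)  len=1.3821
  (v1,v7,v3) [-++] → (0.597921, 0.305, 1.87)–(-1.98, 0.305, 1.87)  len=2.5779
  (v5,v7,v1) [-+-] → (1.98, 0.305, 1.87)–(0.597921, 0.305, 1.87)  len=1.3821
  (v6,v4,v2) [+-+] → (1.98, 0.305, -1.87)–(-0.597921, 0.305, -1.87)  len=2.5779
  (v6,v5,v4) [+--] → (1.98, 0.305, -0.564703)–(1.98, 0.305, -1.87)  len=1.3053
  (v7,v5,v6) [+-+] → (1.98, 0.305, 1.87)–(1.98, 0.305, -0.564703)  len=2.4347

Chained into 1 loop(s):
  loop 1: 8 segments, perimeter = 15.4000
Total perimeter = 15.400


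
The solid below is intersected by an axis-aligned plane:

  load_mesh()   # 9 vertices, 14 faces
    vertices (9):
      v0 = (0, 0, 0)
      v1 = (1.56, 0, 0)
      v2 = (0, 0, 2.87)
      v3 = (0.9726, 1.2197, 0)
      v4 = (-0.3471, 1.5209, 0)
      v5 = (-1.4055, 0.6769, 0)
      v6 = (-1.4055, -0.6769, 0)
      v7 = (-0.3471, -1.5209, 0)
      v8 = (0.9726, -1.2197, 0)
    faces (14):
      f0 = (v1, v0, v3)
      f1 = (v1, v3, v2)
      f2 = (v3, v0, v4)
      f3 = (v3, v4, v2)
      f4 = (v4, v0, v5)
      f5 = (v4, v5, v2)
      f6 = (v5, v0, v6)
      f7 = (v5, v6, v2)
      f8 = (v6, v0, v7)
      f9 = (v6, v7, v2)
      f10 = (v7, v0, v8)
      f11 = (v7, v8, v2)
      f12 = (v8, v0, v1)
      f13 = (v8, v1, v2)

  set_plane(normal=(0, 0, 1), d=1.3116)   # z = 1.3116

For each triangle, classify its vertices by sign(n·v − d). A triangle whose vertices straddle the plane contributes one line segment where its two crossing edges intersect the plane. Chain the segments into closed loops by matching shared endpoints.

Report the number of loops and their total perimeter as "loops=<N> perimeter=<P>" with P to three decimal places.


Straddling triangles (7 of 14):
  (v1,v3,v2) [--+] → (0.528118, 0.662293, 1.3116)–(0.847075, 0, 1.3116)  len=0.7351
  (v3,v4,v2) [--+] → (-0.188474, 0.825843, 1.3116)–(0.528118, 0.662293, 1.3116)  len=0.7350
  (v4,v5,v2) [--+] → (-0.763182, 0.367554, 1.3116)–(-0.188474, 0.825843, 1.3116)  len=0.7351
  (v5,v6,v2) [--+] → (-0.763182, -0.367554, 1.3116)–(-0.763182, 0.367554, 1.3116)  len=0.7351
  (v6,v7,v2) [--+] → (-0.188474, -0.825843, 1.3116)–(-0.763182, -0.367554, 1.3116)  len=0.7351
  (v7,v8,v2) [--+] → (0.528118, -0.662293, 1.3116)–(-0.188474, -0.825843, 1.3116)  len=0.7350
  (v8,v1,v2) [--+] → (0.847075, 0, 1.3116)–(0.528118, -0.662293, 1.3116)  len=0.7351

Chained into 1 loop(s):
  loop 1: 7 segments, perimeter = 5.1455
Total perimeter = 5.145

loops=1 perimeter=5.145


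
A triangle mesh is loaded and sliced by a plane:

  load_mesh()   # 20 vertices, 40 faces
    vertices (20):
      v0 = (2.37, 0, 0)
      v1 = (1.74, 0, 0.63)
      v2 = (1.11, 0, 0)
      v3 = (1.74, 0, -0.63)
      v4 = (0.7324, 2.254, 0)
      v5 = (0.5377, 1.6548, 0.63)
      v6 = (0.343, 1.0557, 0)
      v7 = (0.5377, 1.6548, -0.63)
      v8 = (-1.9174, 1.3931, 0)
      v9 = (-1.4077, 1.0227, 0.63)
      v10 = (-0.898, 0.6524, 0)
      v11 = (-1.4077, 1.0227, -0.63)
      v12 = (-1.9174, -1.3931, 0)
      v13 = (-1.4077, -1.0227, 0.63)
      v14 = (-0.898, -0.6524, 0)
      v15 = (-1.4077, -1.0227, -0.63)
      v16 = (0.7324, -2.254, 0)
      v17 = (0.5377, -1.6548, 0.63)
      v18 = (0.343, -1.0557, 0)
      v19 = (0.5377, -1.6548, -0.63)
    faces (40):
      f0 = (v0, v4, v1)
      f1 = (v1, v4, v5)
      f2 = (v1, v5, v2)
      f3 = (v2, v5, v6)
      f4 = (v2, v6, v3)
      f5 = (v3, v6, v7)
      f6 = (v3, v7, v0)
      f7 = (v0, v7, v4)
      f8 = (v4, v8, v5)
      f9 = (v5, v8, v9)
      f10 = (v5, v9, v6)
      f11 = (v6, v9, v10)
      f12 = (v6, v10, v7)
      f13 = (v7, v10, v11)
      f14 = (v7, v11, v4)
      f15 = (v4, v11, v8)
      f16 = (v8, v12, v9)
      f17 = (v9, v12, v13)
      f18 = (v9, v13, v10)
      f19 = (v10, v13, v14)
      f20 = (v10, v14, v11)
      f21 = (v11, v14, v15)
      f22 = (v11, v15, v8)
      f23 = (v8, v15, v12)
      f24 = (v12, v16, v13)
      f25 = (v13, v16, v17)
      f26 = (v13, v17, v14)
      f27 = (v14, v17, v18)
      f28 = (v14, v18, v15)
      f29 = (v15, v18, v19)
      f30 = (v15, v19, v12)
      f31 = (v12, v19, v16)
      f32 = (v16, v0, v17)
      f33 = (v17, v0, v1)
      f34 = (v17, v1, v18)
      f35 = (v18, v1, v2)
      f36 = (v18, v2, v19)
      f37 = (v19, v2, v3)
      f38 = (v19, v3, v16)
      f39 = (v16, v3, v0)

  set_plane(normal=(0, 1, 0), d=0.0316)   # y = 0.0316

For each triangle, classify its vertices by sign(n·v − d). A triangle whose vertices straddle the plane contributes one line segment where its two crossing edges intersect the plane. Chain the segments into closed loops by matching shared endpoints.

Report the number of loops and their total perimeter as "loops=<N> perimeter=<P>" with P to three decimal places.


Straddling triangles (16 of 40):
  (v0,v4,v1) [-+-] → (2.34704, 0.0316, 0)–(1.72587, 0.0316, 0.621168)  len=0.8785
  (v1,v4,v5) [-++] → (1.72587, 0.0316, 0.621168)–(1.71704, 0.0316, 0.63)  len=0.0125
  (v1,v5,v2) [-+-] → (1.71704, 0.0316, 0.63)–(1.09907, 0.0316, 0.0120305)  len=0.8739
  (v2,v5,v6) [-++] → (1.09907, 0.0316, 0.0120305)–(1.08704, 0.0316, 0)  len=0.0170
  (v2,v6,v3) [-+-] → (1.08704, 0.0316, 0)–(1.69818, 0.0316, -0.611142)  len=0.8643
  (v3,v6,v7) [-++] → (1.69818, 0.0316, -0.611142)–(1.71704, 0.0316, -0.63)  len=0.0267
  (v3,v7,v0) [-+-] → (1.71704, 0.0316, -0.63)–(2.33501, 0.0316, -0.0120305)  len=0.8739
  (v0,v7,v4) [-++] → (2.33501, 0.0316, -0.0120305)–(2.34704, 0.0316, 0)  len=0.0170
  (v8,v12,v9) [+-+] → (-1.9174, 0.0316, 0)–(-1.61681, 0.0316, 0.371538)  len=0.4779
  (v9,v12,v13) [+--] → (-1.61681, 0.0316, 0.371538)–(-1.4077, 0.0316, 0.63)  len=0.3325
  (v9,v13,v10) [+-+] → (-1.4077, 0.0316, 0.63)–(-1.0869, 0.0316, 0.233481)  len=0.5100
  (v10,v13,v14) [+--] → (-1.0869, 0.0316, 0.233481)–(-0.898, 0.0316, 0)  len=0.3003
  (v10,v14,v11) [+-+] → (-0.898, 0.0316, 0)–(-1.10613, 0.0316, -0.25725)  len=0.3309
  (v11,v14,v15) [+--] → (-1.10613, 0.0316, -0.25725)–(-1.4077, 0.0316, -0.63)  len=0.4795
  (v11,v15,v8) [+-+] → (-1.4077, 0.0316, -0.63)–(-1.63014, 0.0316, -0.355056)  len=0.3537
  (v8,v15,v12) [+--] → (-1.63014, 0.0316, -0.355056)–(-1.9174, 0.0316, 0)  len=0.4567

Chained into 2 loop(s):
  loop 1: 8 segments, perimeter = 3.5638
  loop 2: 8 segments, perimeter = 3.2415
Total perimeter = 6.805

loops=2 perimeter=6.805


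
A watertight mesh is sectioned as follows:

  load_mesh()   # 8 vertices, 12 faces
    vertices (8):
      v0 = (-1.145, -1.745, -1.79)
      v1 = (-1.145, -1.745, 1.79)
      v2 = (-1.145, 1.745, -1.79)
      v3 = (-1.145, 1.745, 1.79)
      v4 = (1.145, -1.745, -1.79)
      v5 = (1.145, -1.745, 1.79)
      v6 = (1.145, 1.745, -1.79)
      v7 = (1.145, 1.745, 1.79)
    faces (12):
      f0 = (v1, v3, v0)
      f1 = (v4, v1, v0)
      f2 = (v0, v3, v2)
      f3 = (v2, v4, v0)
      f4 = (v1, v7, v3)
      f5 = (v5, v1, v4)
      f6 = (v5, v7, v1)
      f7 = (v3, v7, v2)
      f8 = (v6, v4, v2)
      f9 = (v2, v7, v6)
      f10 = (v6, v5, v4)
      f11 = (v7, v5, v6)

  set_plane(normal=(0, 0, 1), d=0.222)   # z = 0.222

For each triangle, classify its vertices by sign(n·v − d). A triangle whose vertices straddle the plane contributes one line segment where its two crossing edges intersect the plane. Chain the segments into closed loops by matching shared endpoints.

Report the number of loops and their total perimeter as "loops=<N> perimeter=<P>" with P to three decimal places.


Straddling triangles (8 of 12):
  (v1,v3,v0) [++-] → (-1.145, 0.216419, 0.222)–(-1.145, -1.745, 0.222)  len=1.9614
  (v4,v1,v0) [-+-] → (-0.142006, -1.745, 0.222)–(-1.145, -1.745, 0.222)  len=1.0030
  (v0,v3,v2) [-+-] → (-1.145, 0.216419, 0.222)–(-1.145, 1.745, 0.222)  len=1.5286
  (v5,v1,v4) [++-] → (-0.142006, -1.745, 0.222)–(1.145, -1.745, 0.222)  len=1.2870
  (v3,v7,v2) [++-] → (0.142006, 1.745, 0.222)–(-1.145, 1.745, 0.222)  len=1.2870
  (v2,v7,v6) [-+-] → (0.142006, 1.745, 0.222)–(1.145, 1.745, 0.222)  len=1.0030
  (v6,v5,v4) [-+-] → (1.145, -0.216419, 0.222)–(1.145, -1.745, 0.222)  len=1.5286
  (v7,v5,v6) [++-] → (1.145, -0.216419, 0.222)–(1.145, 1.745, 0.222)  len=1.9614

Chained into 1 loop(s):
  loop 1: 8 segments, perimeter = 11.5600
Total perimeter = 11.560

loops=1 perimeter=11.560


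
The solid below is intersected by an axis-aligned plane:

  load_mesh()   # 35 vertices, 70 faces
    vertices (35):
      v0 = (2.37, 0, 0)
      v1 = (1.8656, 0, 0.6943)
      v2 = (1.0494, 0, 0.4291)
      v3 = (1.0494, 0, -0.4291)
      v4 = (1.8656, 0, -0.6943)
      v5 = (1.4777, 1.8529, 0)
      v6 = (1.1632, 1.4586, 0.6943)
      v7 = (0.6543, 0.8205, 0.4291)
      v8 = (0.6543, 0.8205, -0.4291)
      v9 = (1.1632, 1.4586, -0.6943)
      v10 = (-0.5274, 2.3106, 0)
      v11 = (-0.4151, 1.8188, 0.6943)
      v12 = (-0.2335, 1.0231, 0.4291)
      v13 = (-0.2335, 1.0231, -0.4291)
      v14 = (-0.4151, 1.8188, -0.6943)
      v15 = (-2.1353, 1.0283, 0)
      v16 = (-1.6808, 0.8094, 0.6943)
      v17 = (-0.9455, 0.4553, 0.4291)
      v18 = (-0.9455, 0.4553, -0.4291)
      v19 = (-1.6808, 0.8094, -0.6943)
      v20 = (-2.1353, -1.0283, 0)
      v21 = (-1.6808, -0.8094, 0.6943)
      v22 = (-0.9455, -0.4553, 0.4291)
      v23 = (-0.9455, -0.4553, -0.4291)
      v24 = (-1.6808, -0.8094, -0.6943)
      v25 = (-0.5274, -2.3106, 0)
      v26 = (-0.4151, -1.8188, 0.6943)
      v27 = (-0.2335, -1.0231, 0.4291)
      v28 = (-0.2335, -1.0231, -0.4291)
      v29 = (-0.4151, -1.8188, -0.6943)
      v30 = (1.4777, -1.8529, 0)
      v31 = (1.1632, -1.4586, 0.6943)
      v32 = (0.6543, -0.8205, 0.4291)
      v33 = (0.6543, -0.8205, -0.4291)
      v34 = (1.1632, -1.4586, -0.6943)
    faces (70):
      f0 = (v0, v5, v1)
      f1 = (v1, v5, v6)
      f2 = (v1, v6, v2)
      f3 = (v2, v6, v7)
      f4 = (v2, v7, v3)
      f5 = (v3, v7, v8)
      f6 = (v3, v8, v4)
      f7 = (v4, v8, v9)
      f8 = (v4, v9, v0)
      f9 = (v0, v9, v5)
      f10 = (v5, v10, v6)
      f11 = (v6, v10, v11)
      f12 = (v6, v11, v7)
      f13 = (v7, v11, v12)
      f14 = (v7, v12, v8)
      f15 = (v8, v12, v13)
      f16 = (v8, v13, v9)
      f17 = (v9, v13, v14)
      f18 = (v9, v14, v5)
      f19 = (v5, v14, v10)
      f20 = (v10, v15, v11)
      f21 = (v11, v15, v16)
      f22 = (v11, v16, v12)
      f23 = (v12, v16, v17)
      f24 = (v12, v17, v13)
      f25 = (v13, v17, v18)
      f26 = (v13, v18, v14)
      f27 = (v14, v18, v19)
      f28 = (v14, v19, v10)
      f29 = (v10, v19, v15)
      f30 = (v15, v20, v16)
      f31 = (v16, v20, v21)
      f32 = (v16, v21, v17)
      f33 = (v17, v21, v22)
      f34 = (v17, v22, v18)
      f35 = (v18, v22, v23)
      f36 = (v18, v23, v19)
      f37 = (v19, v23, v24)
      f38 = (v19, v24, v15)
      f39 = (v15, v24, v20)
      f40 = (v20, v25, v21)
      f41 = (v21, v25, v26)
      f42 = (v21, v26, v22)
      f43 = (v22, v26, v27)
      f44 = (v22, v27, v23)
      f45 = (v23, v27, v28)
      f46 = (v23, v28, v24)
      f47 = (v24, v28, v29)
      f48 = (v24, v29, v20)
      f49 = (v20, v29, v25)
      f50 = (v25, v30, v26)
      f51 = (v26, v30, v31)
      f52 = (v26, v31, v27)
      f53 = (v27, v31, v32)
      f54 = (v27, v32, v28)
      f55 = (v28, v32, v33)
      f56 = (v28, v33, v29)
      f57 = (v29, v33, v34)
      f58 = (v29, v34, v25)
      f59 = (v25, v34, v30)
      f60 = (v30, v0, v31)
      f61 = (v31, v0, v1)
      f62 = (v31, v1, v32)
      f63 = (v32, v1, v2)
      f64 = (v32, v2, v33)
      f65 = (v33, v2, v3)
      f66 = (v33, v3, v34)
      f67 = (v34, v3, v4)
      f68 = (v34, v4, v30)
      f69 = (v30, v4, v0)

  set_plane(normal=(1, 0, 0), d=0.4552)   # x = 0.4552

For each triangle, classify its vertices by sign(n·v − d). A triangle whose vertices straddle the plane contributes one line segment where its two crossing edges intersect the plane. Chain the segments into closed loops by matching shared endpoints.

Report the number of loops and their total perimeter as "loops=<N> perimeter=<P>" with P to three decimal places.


loops=2 perimeter=8.259

Straddling triangles (20 of 70):
  (v5,v10,v6) [+-+] → (0.4552, 2.0863, 0)–(0.4552, 1.81541, 0.403537)  len=0.4860
  (v6,v10,v11) [+--] → (0.4552, 1.81541, 0.403537)–(0.4552, 1.62018, 0.6943)  len=0.3502
  (v6,v11,v7) [+-+] → (0.4552, 1.62018, 0.6943)–(0.4552, 1.00636, 0.478475)  len=0.6507
  (v7,v11,v12) [+--] → (0.4552, 1.00636, 0.478475)–(0.4552, 0.865936, 0.4291)  len=0.1489
  (v7,v12,v8) [+-+] → (0.4552, 0.865936, 0.4291)–(0.4552, 0.865936, -0.236638)  len=0.6657
  (v8,v12,v13) [+--] → (0.4552, 0.865936, -0.236638)–(0.4552, 0.865936, -0.4291)  len=0.1925
  (v8,v13,v9) [+-+] → (0.4552, 0.865936, -0.4291)–(0.4552, 1.23784, -0.559868)  len=0.3942
  (v9,v13,v14) [+--] → (0.4552, 1.23784, -0.559868)–(0.4552, 1.62018, -0.6943)  len=0.4053
  (v9,v14,v5) [+-+] → (0.4552, 1.62018, -0.6943)–(0.4552, 1.83448, -0.375064)  len=0.3845
  (v5,v14,v10) [+--] → (0.4552, 1.83448, -0.375064)–(0.4552, 2.0863, 0)  len=0.4518
  (v25,v30,v26) [-+-] → (0.4552, -2.0863, 0)–(0.4552, -1.83448, 0.375064)  len=0.4518
  (v26,v30,v31) [-++] → (0.4552, -1.83448, 0.375064)–(0.4552, -1.62018, 0.6943)  len=0.3845
  (v26,v31,v27) [-+-] → (0.4552, -1.62018, 0.6943)–(0.4552, -1.23784, 0.559868)  len=0.4053
  (v27,v31,v32) [-++] → (0.4552, -1.23784, 0.559868)–(0.4552, -0.865936, 0.4291)  len=0.3942
  (v27,v32,v28) [-+-] → (0.4552, -0.865936, 0.4291)–(0.4552, -0.865936, 0.236638)  len=0.1925
  (v28,v32,v33) [-++] → (0.4552, -0.865936, 0.236638)–(0.4552, -0.865936, -0.4291)  len=0.6657
  (v28,v33,v29) [-+-] → (0.4552, -0.865936, -0.4291)–(0.4552, -1.00636, -0.478475)  len=0.1489
  (v29,v33,v34) [-++] → (0.4552, -1.00636, -0.478475)–(0.4552, -1.62018, -0.6943)  len=0.6507
  (v29,v34,v25) [-+-] → (0.4552, -1.62018, -0.6943)–(0.4552, -1.81541, -0.403537)  len=0.3502
  (v25,v34,v30) [-++] → (0.4552, -1.81541, -0.403537)–(0.4552, -2.0863, 0)  len=0.4860

Chained into 2 loop(s):
  loop 1: 10 segments, perimeter = 4.1297
  loop 2: 10 segments, perimeter = 4.1297
Total perimeter = 8.259


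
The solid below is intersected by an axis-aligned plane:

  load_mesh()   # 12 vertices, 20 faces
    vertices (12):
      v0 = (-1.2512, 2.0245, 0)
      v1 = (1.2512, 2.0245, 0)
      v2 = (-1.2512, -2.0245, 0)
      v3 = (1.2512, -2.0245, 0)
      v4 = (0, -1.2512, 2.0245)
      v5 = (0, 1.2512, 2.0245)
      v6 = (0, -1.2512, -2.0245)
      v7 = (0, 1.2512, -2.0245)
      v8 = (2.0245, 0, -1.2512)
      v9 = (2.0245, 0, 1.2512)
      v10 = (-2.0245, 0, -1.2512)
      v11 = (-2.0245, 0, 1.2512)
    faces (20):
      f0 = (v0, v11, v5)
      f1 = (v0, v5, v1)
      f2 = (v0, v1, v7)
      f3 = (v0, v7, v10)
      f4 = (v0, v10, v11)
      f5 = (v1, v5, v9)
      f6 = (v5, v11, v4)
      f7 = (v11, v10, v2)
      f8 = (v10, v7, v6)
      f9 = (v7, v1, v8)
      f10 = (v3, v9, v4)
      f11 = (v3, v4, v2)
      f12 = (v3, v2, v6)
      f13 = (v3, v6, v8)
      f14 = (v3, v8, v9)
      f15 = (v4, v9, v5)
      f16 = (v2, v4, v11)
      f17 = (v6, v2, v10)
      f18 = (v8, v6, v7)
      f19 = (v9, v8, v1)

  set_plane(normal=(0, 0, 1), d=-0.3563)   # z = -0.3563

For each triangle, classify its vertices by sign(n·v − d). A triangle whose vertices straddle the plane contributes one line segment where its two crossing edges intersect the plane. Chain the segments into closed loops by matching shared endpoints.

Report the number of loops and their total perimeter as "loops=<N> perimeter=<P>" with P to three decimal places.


Straddling triangles (10 of 20):
  (v0,v1,v7) [++-] → (1.031, 1.8884, -0.3563)–(-1.031, 1.8884, -0.3563)  len=2.0620
  (v0,v7,v10) [+--] → (-1.031, 1.8884, -0.3563)–(-1.47141, 1.44799, -0.3563)  len=0.6228
  (v0,v10,v11) [+-+] → (-1.47141, 1.44799, -0.3563)–(-2.0245, 0, -0.3563)  len=1.5500
  (v11,v10,v2) [+-+] → (-2.0245, 0, -0.3563)–(-1.47141, -1.44799, -0.3563)  len=1.5500
  (v7,v1,v8) [-+-] → (1.031, 1.8884, -0.3563)–(1.47141, 1.44799, -0.3563)  len=0.6228
  (v3,v2,v6) [++-] → (-1.031, -1.8884, -0.3563)–(1.031, -1.8884, -0.3563)  len=2.0620
  (v3,v6,v8) [+--] → (1.031, -1.8884, -0.3563)–(1.47141, -1.44799, -0.3563)  len=0.6228
  (v3,v8,v9) [+-+] → (1.47141, -1.44799, -0.3563)–(2.0245, 0, -0.3563)  len=1.5500
  (v6,v2,v10) [-+-] → (-1.031, -1.8884, -0.3563)–(-1.47141, -1.44799, -0.3563)  len=0.6228
  (v9,v8,v1) [+-+] → (2.0245, 0, -0.3563)–(1.47141, 1.44799, -0.3563)  len=1.5500

Chained into 1 loop(s):
  loop 1: 10 segments, perimeter = 12.8154
Total perimeter = 12.815

loops=1 perimeter=12.815


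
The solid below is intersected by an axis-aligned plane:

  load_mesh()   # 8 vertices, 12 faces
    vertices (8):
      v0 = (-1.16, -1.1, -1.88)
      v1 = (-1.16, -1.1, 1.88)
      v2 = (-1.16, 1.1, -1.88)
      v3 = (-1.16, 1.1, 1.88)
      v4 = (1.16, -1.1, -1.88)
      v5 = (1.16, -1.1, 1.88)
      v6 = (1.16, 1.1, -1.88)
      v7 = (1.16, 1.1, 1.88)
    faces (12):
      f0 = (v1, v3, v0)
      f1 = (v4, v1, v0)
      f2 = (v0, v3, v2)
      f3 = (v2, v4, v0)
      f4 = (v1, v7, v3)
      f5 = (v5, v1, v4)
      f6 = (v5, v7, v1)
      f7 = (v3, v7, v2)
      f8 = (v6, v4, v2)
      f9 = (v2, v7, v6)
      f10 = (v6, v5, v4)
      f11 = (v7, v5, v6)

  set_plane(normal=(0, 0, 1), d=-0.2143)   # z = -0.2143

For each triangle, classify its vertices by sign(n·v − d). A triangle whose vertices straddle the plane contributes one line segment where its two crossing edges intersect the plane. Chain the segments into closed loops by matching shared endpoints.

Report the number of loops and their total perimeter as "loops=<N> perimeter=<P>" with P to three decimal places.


Straddling triangles (8 of 12):
  (v1,v3,v0) [++-] → (-1.16, -0.125388, -0.2143)–(-1.16, -1.1, -0.2143)  len=0.9746
  (v4,v1,v0) [-+-] → (0.132228, -1.1, -0.2143)–(-1.16, -1.1, -0.2143)  len=1.2922
  (v0,v3,v2) [-+-] → (-1.16, -0.125388, -0.2143)–(-1.16, 1.1, -0.2143)  len=1.2254
  (v5,v1,v4) [++-] → (0.132228, -1.1, -0.2143)–(1.16, -1.1, -0.2143)  len=1.0278
  (v3,v7,v2) [++-] → (-0.132228, 1.1, -0.2143)–(-1.16, 1.1, -0.2143)  len=1.0278
  (v2,v7,v6) [-+-] → (-0.132228, 1.1, -0.2143)–(1.16, 1.1, -0.2143)  len=1.2922
  (v6,v5,v4) [-+-] → (1.16, 0.125388, -0.2143)–(1.16, -1.1, -0.2143)  len=1.2254
  (v7,v5,v6) [++-] → (1.16, 0.125388, -0.2143)–(1.16, 1.1, -0.2143)  len=0.9746

Chained into 1 loop(s):
  loop 1: 8 segments, perimeter = 9.0400
Total perimeter = 9.040

loops=1 perimeter=9.040


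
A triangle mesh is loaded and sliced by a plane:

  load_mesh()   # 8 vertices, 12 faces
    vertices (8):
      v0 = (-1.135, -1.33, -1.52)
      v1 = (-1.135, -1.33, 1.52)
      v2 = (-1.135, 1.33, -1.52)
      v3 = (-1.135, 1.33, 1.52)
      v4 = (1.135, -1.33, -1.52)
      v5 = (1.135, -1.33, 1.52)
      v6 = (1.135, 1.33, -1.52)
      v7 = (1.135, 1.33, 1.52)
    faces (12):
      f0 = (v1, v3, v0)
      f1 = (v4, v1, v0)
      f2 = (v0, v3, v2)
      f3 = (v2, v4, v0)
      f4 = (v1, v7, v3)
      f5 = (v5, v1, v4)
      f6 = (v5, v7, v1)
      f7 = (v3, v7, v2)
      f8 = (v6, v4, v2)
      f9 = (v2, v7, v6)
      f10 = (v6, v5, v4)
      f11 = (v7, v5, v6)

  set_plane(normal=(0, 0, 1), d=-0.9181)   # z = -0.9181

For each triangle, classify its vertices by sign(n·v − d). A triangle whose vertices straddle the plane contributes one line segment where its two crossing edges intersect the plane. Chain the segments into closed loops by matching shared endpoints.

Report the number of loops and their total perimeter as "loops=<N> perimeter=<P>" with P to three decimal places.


Straddling triangles (8 of 12):
  (v1,v3,v0) [++-] → (-1.135, -0.803338, -0.9181)–(-1.135, -1.33, -0.9181)  len=0.5267
  (v4,v1,v0) [-+-] → (0.685555, -1.33, -0.9181)–(-1.135, -1.33, -0.9181)  len=1.8206
  (v0,v3,v2) [-+-] → (-1.135, -0.803338, -0.9181)–(-1.135, 1.33, -0.9181)  len=2.1333
  (v5,v1,v4) [++-] → (0.685555, -1.33, -0.9181)–(1.135, -1.33, -0.9181)  len=0.4494
  (v3,v7,v2) [++-] → (-0.685555, 1.33, -0.9181)–(-1.135, 1.33, -0.9181)  len=0.4494
  (v2,v7,v6) [-+-] → (-0.685555, 1.33, -0.9181)–(1.135, 1.33, -0.9181)  len=1.8206
  (v6,v5,v4) [-+-] → (1.135, 0.803338, -0.9181)–(1.135, -1.33, -0.9181)  len=2.1333
  (v7,v5,v6) [++-] → (1.135, 0.803338, -0.9181)–(1.135, 1.33, -0.9181)  len=0.5267

Chained into 1 loop(s):
  loop 1: 8 segments, perimeter = 9.8600
Total perimeter = 9.860

loops=1 perimeter=9.860


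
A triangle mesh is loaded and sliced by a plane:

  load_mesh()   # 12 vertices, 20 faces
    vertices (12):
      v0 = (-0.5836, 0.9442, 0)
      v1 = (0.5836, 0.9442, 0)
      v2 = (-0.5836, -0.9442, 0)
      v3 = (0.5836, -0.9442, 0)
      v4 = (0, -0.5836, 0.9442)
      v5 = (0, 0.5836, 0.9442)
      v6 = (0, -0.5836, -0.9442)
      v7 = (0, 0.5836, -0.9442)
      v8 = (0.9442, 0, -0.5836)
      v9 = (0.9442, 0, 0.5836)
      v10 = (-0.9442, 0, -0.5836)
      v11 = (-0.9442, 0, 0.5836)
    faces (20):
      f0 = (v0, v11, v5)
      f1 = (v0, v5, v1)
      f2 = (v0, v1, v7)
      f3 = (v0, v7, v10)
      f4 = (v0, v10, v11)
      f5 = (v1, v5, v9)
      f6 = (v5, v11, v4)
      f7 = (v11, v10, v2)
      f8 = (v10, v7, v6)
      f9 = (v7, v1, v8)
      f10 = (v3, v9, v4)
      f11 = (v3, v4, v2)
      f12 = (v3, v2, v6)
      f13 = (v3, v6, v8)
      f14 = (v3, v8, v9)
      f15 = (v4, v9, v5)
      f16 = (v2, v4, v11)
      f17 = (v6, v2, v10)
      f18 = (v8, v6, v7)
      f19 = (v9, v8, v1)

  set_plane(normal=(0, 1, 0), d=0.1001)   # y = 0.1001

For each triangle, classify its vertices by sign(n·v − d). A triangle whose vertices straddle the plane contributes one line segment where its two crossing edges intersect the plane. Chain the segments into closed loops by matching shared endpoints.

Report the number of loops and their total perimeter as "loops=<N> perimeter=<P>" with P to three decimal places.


loops=1 perimeter=6.136

Straddling triangles (10 of 20):
  (v0,v11,v5) [+-+] → (-0.905971, 0.1001, 0.521729)–(-0.782249, 0.1001, 0.645451)  len=0.1750
  (v0,v7,v10) [++-] → (-0.782249, 0.1001, -0.645451)–(-0.905971, 0.1001, -0.521729)  len=0.1750
  (v0,v10,v11) [+--] → (-0.905971, 0.1001, -0.521729)–(-0.905971, 0.1001, 0.521729)  len=1.0435
  (v1,v5,v9) [++-] → (0.782249, 0.1001, 0.645451)–(0.905971, 0.1001, 0.521729)  len=0.1750
  (v5,v11,v4) [+--] → (-0.782249, 0.1001, 0.645451)–(0, 0.1001, 0.9442)  len=0.8374
  (v10,v7,v6) [-+-] → (-0.782249, 0.1001, -0.645451)–(0, 0.1001, -0.9442)  len=0.8374
  (v7,v1,v8) [++-] → (0.905971, 0.1001, -0.521729)–(0.782249, 0.1001, -0.645451)  len=0.1750
  (v4,v9,v5) [--+] → (0.782249, 0.1001, 0.645451)–(0, 0.1001, 0.9442)  len=0.8374
  (v8,v6,v7) [--+] → (0, 0.1001, -0.9442)–(0.782249, 0.1001, -0.645451)  len=0.8374
  (v9,v8,v1) [--+] → (0.905971, 0.1001, -0.521729)–(0.905971, 0.1001, 0.521729)  len=1.0435

Chained into 1 loop(s):
  loop 1: 10 segments, perimeter = 6.1362
Total perimeter = 6.136


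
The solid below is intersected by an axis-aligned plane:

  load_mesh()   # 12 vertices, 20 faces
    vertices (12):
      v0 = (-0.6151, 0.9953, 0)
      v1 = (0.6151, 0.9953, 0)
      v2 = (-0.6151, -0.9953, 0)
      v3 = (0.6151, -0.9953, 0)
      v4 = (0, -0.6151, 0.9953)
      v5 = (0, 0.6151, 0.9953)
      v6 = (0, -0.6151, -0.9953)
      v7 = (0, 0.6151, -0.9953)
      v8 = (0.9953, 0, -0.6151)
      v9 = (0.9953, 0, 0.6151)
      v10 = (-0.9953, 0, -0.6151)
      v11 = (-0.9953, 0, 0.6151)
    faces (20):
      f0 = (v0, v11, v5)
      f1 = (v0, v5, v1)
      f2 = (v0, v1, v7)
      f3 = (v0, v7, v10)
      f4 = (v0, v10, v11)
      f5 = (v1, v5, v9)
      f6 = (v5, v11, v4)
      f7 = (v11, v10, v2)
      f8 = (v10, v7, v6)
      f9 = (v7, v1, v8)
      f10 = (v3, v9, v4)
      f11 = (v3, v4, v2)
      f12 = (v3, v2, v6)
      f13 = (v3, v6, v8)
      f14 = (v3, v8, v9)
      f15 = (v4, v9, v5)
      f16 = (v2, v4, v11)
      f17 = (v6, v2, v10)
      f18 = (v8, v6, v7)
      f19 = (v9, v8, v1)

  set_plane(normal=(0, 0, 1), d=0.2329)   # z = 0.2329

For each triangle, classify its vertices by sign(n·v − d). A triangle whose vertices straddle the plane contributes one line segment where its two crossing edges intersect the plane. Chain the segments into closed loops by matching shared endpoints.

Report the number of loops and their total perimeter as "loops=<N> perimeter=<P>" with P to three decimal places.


Straddling triangles (10 of 20):
  (v0,v11,v5) [-++] → (-0.759058, 0.618442, 0.2329)–(-0.471167, 0.906333, 0.2329)  len=0.4071
  (v0,v5,v1) [-+-] → (-0.471167, 0.906333, 0.2329)–(0.471167, 0.906333, 0.2329)  len=0.9423
  (v0,v10,v11) [--+] → (-0.9953, 0, 0.2329)–(-0.759058, 0.618442, 0.2329)  len=0.6620
  (v1,v5,v9) [-++] → (0.471167, 0.906333, 0.2329)–(0.759058, 0.618442, 0.2329)  len=0.4071
  (v11,v10,v2) [+--] → (-0.9953, 0, 0.2329)–(-0.759058, -0.618442, 0.2329)  len=0.6620
  (v3,v9,v4) [-++] → (0.759058, -0.618442, 0.2329)–(0.471167, -0.906333, 0.2329)  len=0.4071
  (v3,v4,v2) [-+-] → (0.471167, -0.906333, 0.2329)–(-0.471167, -0.906333, 0.2329)  len=0.9423
  (v3,v8,v9) [--+] → (0.9953, 0, 0.2329)–(0.759058, -0.618442, 0.2329)  len=0.6620
  (v2,v4,v11) [-++] → (-0.471167, -0.906333, 0.2329)–(-0.759058, -0.618442, 0.2329)  len=0.4071
  (v9,v8,v1) [+--] → (0.9953, 0, 0.2329)–(0.759058, 0.618442, 0.2329)  len=0.6620

Chained into 1 loop(s):
  loop 1: 10 segments, perimeter = 6.1613
Total perimeter = 6.161

loops=1 perimeter=6.161


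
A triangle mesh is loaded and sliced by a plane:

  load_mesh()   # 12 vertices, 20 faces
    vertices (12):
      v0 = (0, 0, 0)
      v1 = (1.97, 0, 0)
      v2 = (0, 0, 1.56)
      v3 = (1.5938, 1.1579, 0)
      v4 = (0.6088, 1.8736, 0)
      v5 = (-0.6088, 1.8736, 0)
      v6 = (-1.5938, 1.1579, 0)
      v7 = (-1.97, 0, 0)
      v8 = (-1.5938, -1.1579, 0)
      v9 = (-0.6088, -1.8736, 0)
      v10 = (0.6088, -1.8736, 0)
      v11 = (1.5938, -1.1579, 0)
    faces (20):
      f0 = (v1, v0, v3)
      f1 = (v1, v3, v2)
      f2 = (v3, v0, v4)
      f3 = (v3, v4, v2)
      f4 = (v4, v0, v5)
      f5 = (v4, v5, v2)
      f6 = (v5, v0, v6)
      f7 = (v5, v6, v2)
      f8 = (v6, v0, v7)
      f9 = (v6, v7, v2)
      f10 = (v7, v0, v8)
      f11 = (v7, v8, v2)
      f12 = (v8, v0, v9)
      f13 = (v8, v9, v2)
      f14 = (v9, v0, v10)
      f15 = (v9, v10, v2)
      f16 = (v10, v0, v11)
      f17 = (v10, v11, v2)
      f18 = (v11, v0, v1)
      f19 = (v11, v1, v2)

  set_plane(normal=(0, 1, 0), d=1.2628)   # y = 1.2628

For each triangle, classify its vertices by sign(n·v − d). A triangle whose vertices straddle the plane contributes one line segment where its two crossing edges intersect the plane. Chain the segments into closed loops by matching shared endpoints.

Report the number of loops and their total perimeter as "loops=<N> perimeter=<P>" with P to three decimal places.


loops=1 perimeter=6.033

Straddling triangles (6 of 20):
  (v3,v0,v4) [--+] → (0.410329, 1.2628, 0)–(1.44943, 1.2628, 0)  len=1.0391
  (v3,v4,v2) [-+-] → (1.44943, 1.2628, 0)–(0.410329, 1.2628, 0.508565)  len=1.1569
  (v4,v0,v5) [+-+] → (0.410329, 1.2628, 0)–(-0.410329, 1.2628, 0)  len=0.8207
  (v4,v5,v2) [++-] → (-0.410329, 1.2628, 0.508565)–(0.410329, 1.2628, 0.508565)  len=0.8207
  (v5,v0,v6) [+--] → (-0.410329, 1.2628, 0)–(-1.44943, 1.2628, 0)  len=1.0391
  (v5,v6,v2) [+--] → (-1.44943, 1.2628, 0)–(-0.410329, 1.2628, 0.508565)  len=1.1569

Chained into 1 loop(s):
  loop 1: 6 segments, perimeter = 6.0333
Total perimeter = 6.033


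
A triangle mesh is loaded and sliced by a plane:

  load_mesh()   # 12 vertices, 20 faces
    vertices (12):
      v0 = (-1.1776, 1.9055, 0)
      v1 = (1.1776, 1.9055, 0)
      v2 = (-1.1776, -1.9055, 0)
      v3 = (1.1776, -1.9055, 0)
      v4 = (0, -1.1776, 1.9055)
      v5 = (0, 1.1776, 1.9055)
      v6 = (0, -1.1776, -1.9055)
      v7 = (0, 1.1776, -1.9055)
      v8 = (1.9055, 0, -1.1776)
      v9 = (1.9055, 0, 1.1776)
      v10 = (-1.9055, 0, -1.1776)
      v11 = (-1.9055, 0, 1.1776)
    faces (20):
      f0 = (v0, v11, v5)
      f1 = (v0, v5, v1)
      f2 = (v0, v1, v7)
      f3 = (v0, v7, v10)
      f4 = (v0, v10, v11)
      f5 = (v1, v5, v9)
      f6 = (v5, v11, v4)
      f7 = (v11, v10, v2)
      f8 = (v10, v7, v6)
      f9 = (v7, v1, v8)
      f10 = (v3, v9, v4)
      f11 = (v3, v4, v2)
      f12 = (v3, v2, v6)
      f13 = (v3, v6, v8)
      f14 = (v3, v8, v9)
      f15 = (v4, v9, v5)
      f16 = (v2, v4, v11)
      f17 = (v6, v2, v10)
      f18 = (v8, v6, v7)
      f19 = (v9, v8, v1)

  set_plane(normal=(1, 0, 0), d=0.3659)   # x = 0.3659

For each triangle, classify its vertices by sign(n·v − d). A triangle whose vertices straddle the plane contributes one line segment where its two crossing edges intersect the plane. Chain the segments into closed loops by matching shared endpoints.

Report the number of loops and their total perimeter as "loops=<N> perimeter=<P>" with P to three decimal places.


Straddling triangles (10 of 20):
  (v0,v5,v1) [--+] → (0.3659, 1.40377, 1.31343)–(0.3659, 1.9055, 0)  len=1.4060
  (v0,v1,v7) [-+-] → (0.3659, 1.9055, 0)–(0.3659, 1.40377, -1.31343)  len=1.4060
  (v1,v5,v9) [+-+] → (0.3659, 1.40377, 1.31343)–(0.3659, 0.951474, 1.76573)  len=0.6396
  (v7,v1,v8) [-++] → (0.3659, 1.40377, -1.31343)–(0.3659, 0.951474, -1.76573)  len=0.6396
  (v3,v9,v4) [++-] → (0.3659, -0.951474, 1.76573)–(0.3659, -1.40377, 1.31343)  len=0.6396
  (v3,v4,v2) [+--] → (0.3659, -1.40377, 1.31343)–(0.3659, -1.9055, 0)  len=1.4060
  (v3,v2,v6) [+--] → (0.3659, -1.9055, 0)–(0.3659, -1.40377, -1.31343)  len=1.4060
  (v3,v6,v8) [+-+] → (0.3659, -1.40377, -1.31343)–(0.3659, -0.951474, -1.76573)  len=0.6396
  (v4,v9,v5) [-+-] → (0.3659, -0.951474, 1.76573)–(0.3659, 0.951474, 1.76573)  len=1.9029
  (v8,v6,v7) [+--] → (0.3659, -0.951474, -1.76573)–(0.3659, 0.951474, -1.76573)  len=1.9029

Chained into 1 loop(s):
  loop 1: 10 segments, perimeter = 11.9885
Total perimeter = 11.988

loops=1 perimeter=11.988
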